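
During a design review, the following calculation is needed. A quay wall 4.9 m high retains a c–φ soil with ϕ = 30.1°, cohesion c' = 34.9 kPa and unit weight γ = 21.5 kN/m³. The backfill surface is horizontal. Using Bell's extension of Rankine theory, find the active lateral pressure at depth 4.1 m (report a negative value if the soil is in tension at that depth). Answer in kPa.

K_a = (1 − sin φ)/(1 + sin φ) = 0.3320.
σ_a = K_a γ z − 2c√K_a = 0.3320×21.5×4.1 − 2×34.9×0.5762 = -10.95 kPa.

-11.0 kPa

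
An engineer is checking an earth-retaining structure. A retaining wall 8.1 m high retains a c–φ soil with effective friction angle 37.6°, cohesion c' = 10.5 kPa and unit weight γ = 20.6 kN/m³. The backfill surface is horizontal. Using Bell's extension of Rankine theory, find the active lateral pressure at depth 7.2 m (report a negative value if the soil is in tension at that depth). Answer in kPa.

K_a = (1 − sin φ)/(1 + sin φ) = 0.2421.
σ_a = K_a γ z − 2c√K_a = 0.2421×20.6×7.2 − 2×10.5×0.4921 = 25.58 kPa.

25.6 kPa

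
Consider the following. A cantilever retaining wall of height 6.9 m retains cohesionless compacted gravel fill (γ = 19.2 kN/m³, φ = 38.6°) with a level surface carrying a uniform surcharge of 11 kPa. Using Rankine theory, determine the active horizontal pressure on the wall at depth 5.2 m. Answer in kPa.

K_a = (1 − sin φ)/(1 + sin φ) = 0.2316.
σ_v = γz + q = 19.2 × 5.2 + 11 = 110.8 kPa.
σ_h = K_a σ_v = 0.2316 × 110.8 = 25.67 kPa.

25.7 kPa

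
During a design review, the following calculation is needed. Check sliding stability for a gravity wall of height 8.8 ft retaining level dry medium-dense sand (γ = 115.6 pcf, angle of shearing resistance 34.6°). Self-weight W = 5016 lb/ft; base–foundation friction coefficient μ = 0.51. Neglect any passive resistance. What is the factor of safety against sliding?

2.07

K_a = tan²(45° − 34.6°/2) = 0.2756.
P_a = ½K_aγH² = 0.5×0.2756×115.6×8.8² = 1234 lb/ft, acting at H/3 = 2.933 ft above the base.
FS_sliding = μW / P_a = 0.51×5016 / 1234 = 2.073.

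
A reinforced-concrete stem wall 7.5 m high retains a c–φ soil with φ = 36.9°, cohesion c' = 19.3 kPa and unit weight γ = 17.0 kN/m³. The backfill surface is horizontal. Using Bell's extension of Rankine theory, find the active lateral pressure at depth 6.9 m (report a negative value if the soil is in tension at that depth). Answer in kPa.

K_a = (1 − sin φ)/(1 + sin φ) = 0.2497.
σ_a = K_a γ z − 2c√K_a = 0.2497×17.0×6.9 − 2×19.3×0.4997 = 9.999 kPa.

10.00 kPa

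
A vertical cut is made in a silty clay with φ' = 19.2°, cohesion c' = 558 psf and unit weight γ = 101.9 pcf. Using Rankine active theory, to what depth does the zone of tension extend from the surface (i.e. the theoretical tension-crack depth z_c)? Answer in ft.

K_a = tan²(45° − 19.2°/2) = 0.5050; √K_a = 0.7107.
The active pressure is zero where K_a γ z = 2c√K_a, so z_c = 2c/(γ√K_a) = 2×558/(101.9×0.7107) = 15.41 ft.

15.4 ft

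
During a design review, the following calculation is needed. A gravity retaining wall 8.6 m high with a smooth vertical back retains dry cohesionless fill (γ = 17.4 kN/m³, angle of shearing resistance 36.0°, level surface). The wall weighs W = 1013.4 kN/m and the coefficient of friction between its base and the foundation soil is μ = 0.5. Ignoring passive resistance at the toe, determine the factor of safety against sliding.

3.03

K_a = tan²(45° − 36.0°/2) = 0.2596.
P_a = ½K_aγH² = 0.5×0.2596×17.4×8.6² = 167.1 kN/m, acting at H/3 = 2.867 m above the base.
FS_sliding = μW / P_a = 0.5×1013.4 / 167.1 = 3.033.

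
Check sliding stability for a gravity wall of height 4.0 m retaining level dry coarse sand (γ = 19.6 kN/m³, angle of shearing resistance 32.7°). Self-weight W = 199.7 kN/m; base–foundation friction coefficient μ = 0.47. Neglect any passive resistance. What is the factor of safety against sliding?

2.01

K_a = tan²(45° − 32.7°/2) = 0.2985.
P_a = ½K_aγH² = 0.5×0.2985×19.6×4.0² = 46.80 kN/m, acting at H/3 = 1.333 m above the base.
FS_sliding = μW / P_a = 0.47×199.7 / 46.80 = 2.005.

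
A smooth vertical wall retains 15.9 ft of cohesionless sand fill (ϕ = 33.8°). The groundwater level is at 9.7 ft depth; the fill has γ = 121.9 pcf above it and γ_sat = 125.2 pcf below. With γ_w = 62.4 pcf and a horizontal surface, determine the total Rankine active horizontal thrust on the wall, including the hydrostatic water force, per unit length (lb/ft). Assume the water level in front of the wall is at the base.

5270 lb/ft

K_a = tan²(45° − φ/2) = 0.2851.
γ' = 125.2 − 62.4 = 62.80 pcf. Depth below WT = 6.2 ft.
σ'_h at WT = K_a γ d_w = 337.1 psf; at base = 337.1 + K_a γ' × 6.2 = 448.1 psf.
P₁ (0–9.7 ft) = ½×337.1×9.7 = 1635. P₂ (9.7–15.9 ft) = ½(337.1+448.1)×6.2 = 2434.
P_w = ½ γ_w h₂² = 0.5×62.4×6.2² = 1199. Total = 1635+2434+1199 = 5269 lb/ft.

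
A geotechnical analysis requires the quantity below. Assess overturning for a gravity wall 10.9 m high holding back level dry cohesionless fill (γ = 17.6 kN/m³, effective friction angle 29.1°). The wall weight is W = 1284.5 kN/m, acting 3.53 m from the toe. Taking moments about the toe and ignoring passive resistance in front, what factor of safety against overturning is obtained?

3.45

K_a = tan²(45° − 29.1°/2) = 0.3456.
P_a = ½K_aγH² = 0.5×0.3456×17.6×10.9² = 361.3 kN/m, acting at H/3 = 3.633 m above the base.
Overturning moment M_o = P_a × H/3 = 361.3 × 3.633 = 1313.
Resisting moment M_r = W × 3.53 = 1284.5 × 3.53 = 4534.
FS_overturning = M_r/M_o = 4534/1313 = 3.454.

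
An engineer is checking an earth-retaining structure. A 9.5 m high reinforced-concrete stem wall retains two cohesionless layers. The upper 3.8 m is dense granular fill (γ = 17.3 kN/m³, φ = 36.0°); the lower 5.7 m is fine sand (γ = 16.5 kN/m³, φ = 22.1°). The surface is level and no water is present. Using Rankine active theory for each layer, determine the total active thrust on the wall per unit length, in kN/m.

K_a1 = tan²(45°−36.0°/2) = 0.2596; K_a2 = tan²(45°−22.1°/2) = 0.4533.
Layer 1: σ at base = K_a1 γ₁ h₁ = 17.07 kPa; P₁ = ½×17.07×3.8 = 32.43.
Layer 2: σ_v at top = γ₁h₁ = 65.74; σ_h top = K_a2×65.74 = 29.80; σ_h base = K_a2×(65.74+16.5×5.7) = 72.43.
P₂ = ½(29.80+72.43)×5.7 = 291.3. Total P_a = 32.43+291.3 = 323.8 kN/m.

324 kN/m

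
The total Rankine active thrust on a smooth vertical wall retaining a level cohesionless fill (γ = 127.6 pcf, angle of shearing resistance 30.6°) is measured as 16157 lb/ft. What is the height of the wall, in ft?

K_a = 0.3253. P_a = ½ K_a γ H² ⇒ H = √(2P_a/(K_a γ)).
H = √(2×16157/(0.3253×127.6)) = 27.90 ft.

27.9 ft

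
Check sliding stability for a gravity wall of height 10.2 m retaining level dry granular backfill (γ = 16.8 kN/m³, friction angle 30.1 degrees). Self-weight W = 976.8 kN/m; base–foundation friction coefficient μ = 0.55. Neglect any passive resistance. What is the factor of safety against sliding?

K_a = tan²(45° − 30.1°/2) = 0.3320.
P_a = ½K_aγH² = 0.5×0.3320×16.8×10.2² = 290.1 kN/m, acting at H/3 = 3.400 m above the base.
FS_sliding = μW / P_a = 0.55×976.8 / 290.1 = 1.852.

1.85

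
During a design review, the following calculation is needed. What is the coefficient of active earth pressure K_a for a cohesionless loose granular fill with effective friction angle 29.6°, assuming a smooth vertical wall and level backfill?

0.339

K_a = (1 − sin φ)/(1 + sin φ) = (1 − sin 29.6°)/(1 + sin 29.6°) = 0.3387.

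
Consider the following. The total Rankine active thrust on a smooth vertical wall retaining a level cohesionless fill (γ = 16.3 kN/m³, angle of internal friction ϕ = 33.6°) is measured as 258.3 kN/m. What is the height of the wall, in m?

K_a = 0.2875. P_a = ½ K_a γ H² ⇒ H = √(2P_a/(K_a γ)).
H = √(2×258.3/(0.2875×16.3)) = 10.50 m.

10.5 m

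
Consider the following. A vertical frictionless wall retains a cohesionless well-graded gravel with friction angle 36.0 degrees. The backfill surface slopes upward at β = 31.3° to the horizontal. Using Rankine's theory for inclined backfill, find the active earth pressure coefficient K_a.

K_a = cos β · (cos β − √(cos²β − cos²φ)) / (cos β + √(cos²β − cos²φ)).
cos β = 0.8545, cos φ = 0.8090, √(cos²β − cos²φ) = 0.2749.
K_a = 0.8545 × (0.8545 − 0.2749)/(0.8545 + 0.2749) = 0.4384.

0.438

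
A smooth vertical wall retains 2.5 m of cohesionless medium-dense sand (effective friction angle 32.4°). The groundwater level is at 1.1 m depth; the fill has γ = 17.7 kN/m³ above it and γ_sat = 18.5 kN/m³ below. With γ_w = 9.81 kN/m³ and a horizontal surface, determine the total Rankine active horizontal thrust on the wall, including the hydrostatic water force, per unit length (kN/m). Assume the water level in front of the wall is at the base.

K_a = tan²(45° − φ/2) = 0.3022.
γ' = 18.5 − 9.81 = 8.690 kN/m³. Depth below WT = 1.4 m.
σ'_h at WT = K_a γ d_w = 5.884 kPa; at base = 5.884 + K_a γ' × 1.4 = 9.561 kPa.
P₁ (0–1.1 m) = ½×5.884×1.1 = 3.236. P₂ (1.1–2.5 m) = ½(5.884+9.561)×1.4 = 10.81.
P_w = ½ γ_w h₂² = 0.5×9.81×1.4² = 9.614. Total = 3.236+10.81+9.614 = 23.66 kN/m.

23.7 kN/m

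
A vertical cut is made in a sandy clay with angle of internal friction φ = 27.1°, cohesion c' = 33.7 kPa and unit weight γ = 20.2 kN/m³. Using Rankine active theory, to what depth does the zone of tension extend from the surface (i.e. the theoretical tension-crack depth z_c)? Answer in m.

5.46 m

K_a = tan²(45° − 27.1°/2) = 0.3741; √K_a = 0.6116.
The active pressure is zero where K_a γ z = 2c√K_a, so z_c = 2c/(γ√K_a) = 2×33.7/(20.2×0.6116) = 5.456 m.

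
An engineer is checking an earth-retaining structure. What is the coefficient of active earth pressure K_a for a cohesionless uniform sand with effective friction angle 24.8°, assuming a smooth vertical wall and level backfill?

K_a = (1 − sin φ)/(1 + sin φ) = (1 − sin 24.8°)/(1 + sin 24.8°) = 0.4090.

0.409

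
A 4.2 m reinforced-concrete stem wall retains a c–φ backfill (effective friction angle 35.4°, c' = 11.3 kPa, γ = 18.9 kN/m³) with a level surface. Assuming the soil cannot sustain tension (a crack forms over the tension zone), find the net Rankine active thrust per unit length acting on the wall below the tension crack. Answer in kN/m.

8.93 kN/m

K_a = 0.2664; √K_a = 0.5161.
Tension-crack depth z_c = 2c/(γ√K_a) = 2×11.3/(18.9×0.5161) = 2.317 m.
σ_a at base = K_a γ H − 2c√K_a = 0.2664×18.9×4.2 − 2×11.3×0.5161 = 9.482 kPa.
P_a = ½ × 9.482 × (H − z_c) = 0.5×9.482×1.883 = 8.928 kN/m.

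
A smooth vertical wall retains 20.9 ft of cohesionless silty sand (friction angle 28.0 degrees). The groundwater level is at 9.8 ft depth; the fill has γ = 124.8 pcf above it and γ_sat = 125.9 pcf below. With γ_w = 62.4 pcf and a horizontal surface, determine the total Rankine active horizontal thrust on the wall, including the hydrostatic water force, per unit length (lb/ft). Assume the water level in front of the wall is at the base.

K_a = tan²(45° − φ/2) = 0.3610.
γ' = 125.9 − 62.4 = 63.50 pcf. Depth below WT = 11.1 ft.
σ'_h at WT = K_a γ d_w = 441.6 psf; at base = 441.6 + K_a γ' × 11.1 = 696.0 psf.
P₁ (0–9.8 ft) = ½×441.6×9.8 = 2164. P₂ (9.8–20.9 ft) = ½(441.6+696.0)×11.1 = 6314.
P_w = ½ γ_w h₂² = 0.5×62.4×11.1² = 3844. Total = 2164+6314+3844 = 12320 lb/ft.

12300 lb/ft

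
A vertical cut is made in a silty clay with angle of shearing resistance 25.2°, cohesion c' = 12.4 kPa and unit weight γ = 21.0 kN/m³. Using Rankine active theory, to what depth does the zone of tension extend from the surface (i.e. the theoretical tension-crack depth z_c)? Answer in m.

K_a = tan²(45° − 25.2°/2) = 0.4027; √K_a = 0.6346.
The active pressure is zero where K_a γ z = 2c√K_a, so z_c = 2c/(γ√K_a) = 2×12.4/(21.0×0.6346) = 1.861 m.

1.86 m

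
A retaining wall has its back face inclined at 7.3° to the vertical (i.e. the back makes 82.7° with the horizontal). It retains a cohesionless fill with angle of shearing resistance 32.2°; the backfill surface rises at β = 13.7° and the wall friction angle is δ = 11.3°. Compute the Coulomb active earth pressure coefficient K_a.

K_a = sin²(α+φ) / [sin²α · sin(α−δ) · (1 + √{sin(φ+δ)sin(φ−β) / (sin(α−δ)sin(α+β))})²].
With α = 82.7°, φ = 32.2°, δ = 11.3°, β = 13.7°: K_a = 0.4020.

0.402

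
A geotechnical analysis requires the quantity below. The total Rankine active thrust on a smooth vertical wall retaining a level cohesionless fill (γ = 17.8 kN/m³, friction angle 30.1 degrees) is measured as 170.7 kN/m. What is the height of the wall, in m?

K_a = 0.3320. P_a = ½ K_a γ H² ⇒ H = √(2P_a/(K_a γ)).
H = √(2×170.7/(0.3320×17.8)) = 7.601 m.

7.60 m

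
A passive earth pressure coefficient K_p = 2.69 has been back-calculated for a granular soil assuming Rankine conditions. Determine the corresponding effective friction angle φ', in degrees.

27.3°

K_p = (1+sin φ)/(1−sin φ) ⇒ sin φ = (K_p − 1)/(K_p + 1) = 0.4580.
φ = arcsin(0.4580) = 27.26°.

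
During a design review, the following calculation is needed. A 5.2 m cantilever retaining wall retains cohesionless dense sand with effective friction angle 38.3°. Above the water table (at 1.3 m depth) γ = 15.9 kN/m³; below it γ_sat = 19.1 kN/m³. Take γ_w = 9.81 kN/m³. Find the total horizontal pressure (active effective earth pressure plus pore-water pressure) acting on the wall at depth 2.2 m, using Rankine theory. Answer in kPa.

K_a = (1 − sin φ)/(1 + sin φ) = 0.2347.
γ' = 19.1 − 9.81 = 9.290 kN/m³.
Effective vertical stress at 2.2 m: σ'_v = 15.9×1.3 + 9.290×0.900 = 29.03 kPa.
σ'_h = K_a σ'_v = 0.2347 × 29.03 = 6.815 kPa; u = γ_w × 0.900 = 8.829 kPa.
Total σ_h = 6.815 + 8.829 = 15.64 kPa.

15.6 kPa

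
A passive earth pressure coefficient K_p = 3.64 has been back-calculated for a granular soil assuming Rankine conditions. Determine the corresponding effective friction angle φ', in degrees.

K_p = (1+sin φ)/(1−sin φ) ⇒ sin φ = (K_p − 1)/(K_p + 1) = 0.5690.
φ = arcsin(0.5690) = 34.68°.

34.7°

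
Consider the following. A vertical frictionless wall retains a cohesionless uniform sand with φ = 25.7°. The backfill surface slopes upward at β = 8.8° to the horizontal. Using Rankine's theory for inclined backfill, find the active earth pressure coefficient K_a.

K_a = cos β · (cos β − √(cos²β − cos²φ)) / (cos β + √(cos²β − cos²φ)).
cos β = 0.9882, cos φ = 0.9011, √(cos²β − cos²φ) = 0.4058.
K_a = 0.9882 × (0.9882 − 0.4058)/(0.9882 + 0.4058) = 0.4129.

0.413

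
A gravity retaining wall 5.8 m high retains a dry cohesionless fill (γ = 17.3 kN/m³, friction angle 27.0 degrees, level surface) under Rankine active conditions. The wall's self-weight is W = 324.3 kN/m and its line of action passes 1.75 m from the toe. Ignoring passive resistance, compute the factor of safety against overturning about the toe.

K_a = tan²(45° − 27.0°/2) = 0.3755.
P_a = ½K_aγH² = 0.5×0.3755×17.3×5.8² = 109.3 kN/m, acting at H/3 = 1.933 m above the base.
Overturning moment M_o = P_a × H/3 = 109.3 × 1.933 = 211.3.
Resisting moment M_r = W × 1.75 = 324.3 × 1.75 = 567.5.
FS_overturning = M_r/M_o = 567.5/211.3 = 2.686.

2.69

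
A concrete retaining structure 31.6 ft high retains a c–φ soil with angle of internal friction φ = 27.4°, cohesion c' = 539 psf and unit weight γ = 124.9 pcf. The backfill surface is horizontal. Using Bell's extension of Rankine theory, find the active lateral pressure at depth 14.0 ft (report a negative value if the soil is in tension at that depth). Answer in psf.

K_a = (1 − sin φ)/(1 + sin φ) = 0.3697.
σ_a = K_a γ z − 2c√K_a = 0.3697×124.9×14.0 − 2×539×0.6080 = -9.020 psf.

-9.02 psf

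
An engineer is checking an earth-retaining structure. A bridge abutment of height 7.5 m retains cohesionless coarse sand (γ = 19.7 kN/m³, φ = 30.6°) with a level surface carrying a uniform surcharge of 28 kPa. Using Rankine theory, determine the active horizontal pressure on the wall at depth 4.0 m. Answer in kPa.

34.7 kPa

K_a = (1 − sin φ)/(1 + sin φ) = 0.3253.
σ_v = γz + q = 19.7 × 4.0 + 28 = 106.8 kPa.
σ_h = K_a σ_v = 0.3253 × 106.8 = 34.75 kPa.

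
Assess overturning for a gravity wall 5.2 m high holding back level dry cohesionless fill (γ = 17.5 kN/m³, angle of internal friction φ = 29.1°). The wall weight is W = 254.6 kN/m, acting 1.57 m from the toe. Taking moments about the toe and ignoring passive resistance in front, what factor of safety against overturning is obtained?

2.82

K_a = tan²(45° − 29.1°/2) = 0.3456.
P_a = ½K_aγH² = 0.5×0.3456×17.5×5.2² = 81.77 kN/m, acting at H/3 = 1.733 m above the base.
Overturning moment M_o = P_a × H/3 = 81.77 × 1.733 = 141.7.
Resisting moment M_r = W × 1.57 = 254.6 × 1.57 = 399.7.
FS_overturning = M_r/M_o = 399.7/141.7 = 2.820.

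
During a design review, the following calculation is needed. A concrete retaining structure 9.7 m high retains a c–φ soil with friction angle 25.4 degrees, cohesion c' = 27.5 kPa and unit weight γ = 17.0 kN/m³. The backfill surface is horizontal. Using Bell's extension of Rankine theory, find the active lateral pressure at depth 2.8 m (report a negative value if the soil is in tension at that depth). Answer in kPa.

-15.7 kPa

K_a = (1 − sin φ)/(1 + sin φ) = 0.3996.
σ_a = K_a γ z − 2c√K_a = 0.3996×17.0×2.8 − 2×27.5×0.6322 = -15.75 kPa.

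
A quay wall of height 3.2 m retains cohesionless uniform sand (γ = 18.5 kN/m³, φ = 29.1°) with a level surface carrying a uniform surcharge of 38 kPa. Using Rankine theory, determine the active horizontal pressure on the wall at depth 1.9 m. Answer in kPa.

K_a = (1 − sin φ)/(1 + sin φ) = 0.3456.
σ_v = γz + q = 18.5 × 1.9 + 38 = 73.15 kPa.
σ_h = K_a σ_v = 0.3456 × 73.15 = 25.28 kPa.

25.3 kPa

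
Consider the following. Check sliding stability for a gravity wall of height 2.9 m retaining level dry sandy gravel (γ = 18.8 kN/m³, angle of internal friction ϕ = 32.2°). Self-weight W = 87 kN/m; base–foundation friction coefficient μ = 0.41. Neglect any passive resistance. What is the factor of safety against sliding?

K_a = tan²(45° − 32.2°/2) = 0.3047.
P_a = ½K_aγH² = 0.5×0.3047×18.8×2.9² = 24.09 kN/m, acting at H/3 = 0.9667 m above the base.
FS_sliding = μW / P_a = 0.41×87 / 24.09 = 1.481.

1.48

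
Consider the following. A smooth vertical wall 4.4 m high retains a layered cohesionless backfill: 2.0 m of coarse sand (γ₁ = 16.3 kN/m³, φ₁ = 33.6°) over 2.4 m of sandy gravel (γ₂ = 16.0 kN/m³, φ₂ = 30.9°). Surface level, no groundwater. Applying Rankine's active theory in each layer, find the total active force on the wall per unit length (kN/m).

49.3 kN/m

K_a1 = tan²(45°−33.6°/2) = 0.2875; K_a2 = tan²(45°−30.9°/2) = 0.3214.
Layer 1: σ at base = K_a1 γ₁ h₁ = 9.373 kPa; P₁ = ½×9.373×2.0 = 9.373.
Layer 2: σ_v at top = γ₁h₁ = 32.60; σ_h top = K_a2×32.60 = 10.48; σ_h base = K_a2×(32.60+16.0×2.4) = 22.82.
P₂ = ½(10.48+22.82)×2.4 = 39.96. Total P_a = 9.373+39.96 = 49.33 kN/m.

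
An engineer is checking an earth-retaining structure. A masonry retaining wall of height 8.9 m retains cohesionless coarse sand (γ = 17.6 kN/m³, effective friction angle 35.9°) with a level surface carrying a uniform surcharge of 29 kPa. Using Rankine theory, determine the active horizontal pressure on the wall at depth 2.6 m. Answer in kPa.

19.5 kPa

K_a = (1 − sin φ)/(1 + sin φ) = 0.2607.
σ_v = γz + q = 17.6 × 2.6 + 29 = 74.76 kPa.
σ_h = K_a σ_v = 0.2607 × 74.76 = 19.49 kPa.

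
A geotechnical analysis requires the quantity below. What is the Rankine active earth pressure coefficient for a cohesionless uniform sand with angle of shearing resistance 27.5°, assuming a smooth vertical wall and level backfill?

K_a = tan²(45° − φ/2) = tan²(31.25°) = 0.3682.

0.368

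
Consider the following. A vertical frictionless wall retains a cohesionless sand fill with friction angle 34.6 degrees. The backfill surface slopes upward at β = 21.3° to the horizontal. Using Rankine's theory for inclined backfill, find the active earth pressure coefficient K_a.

K_a = cos β · (cos β − √(cos²β − cos²φ)) / (cos β + √(cos²β − cos²φ)).
cos β = 0.9317, cos φ = 0.8231, √(cos²β − cos²φ) = 0.4365.
K_a = 0.9317 × (0.9317 − 0.4365)/(0.9317 + 0.4365) = 0.3372.

0.337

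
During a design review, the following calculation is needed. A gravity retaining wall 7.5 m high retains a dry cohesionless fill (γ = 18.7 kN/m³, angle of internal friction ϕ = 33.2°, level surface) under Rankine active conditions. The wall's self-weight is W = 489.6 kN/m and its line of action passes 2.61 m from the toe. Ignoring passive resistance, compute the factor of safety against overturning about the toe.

K_a = tan²(45° − 33.2°/2) = 0.2924.
P_a = ½K_aγH² = 0.5×0.2924×18.7×7.5² = 153.8 kN/m, acting at H/3 = 2.500 m above the base.
Overturning moment M_o = P_a × H/3 = 153.8 × 2.500 = 384.4.
Resisting moment M_r = W × 2.61 = 489.6 × 2.61 = 1278.
FS_overturning = M_r/M_o = 1278/384.4 = 3.324.

3.32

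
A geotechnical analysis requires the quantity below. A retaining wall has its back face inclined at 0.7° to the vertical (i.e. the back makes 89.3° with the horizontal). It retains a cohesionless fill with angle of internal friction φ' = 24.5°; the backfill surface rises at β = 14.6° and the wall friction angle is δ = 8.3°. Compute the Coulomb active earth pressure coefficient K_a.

K_a = sin²(α+φ) / [sin²α · sin(α−δ) · (1 + √{sin(φ+δ)sin(φ−β) / (sin(α−δ)sin(α+β))})²].
With α = 89.3°, φ = 24.5°, δ = 8.3°, β = 14.6°: K_a = 0.4927.

0.493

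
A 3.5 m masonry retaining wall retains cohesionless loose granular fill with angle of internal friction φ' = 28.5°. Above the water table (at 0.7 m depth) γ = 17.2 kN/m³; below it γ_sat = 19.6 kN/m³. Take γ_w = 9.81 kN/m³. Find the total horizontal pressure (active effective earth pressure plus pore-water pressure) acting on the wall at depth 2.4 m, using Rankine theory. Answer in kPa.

26.8 kPa

K_a = (1 − sin φ)/(1 + sin φ) = 0.3540.
γ' = 19.6 − 9.81 = 9.790 kN/m³.
Effective vertical stress at 2.4 m: σ'_v = 17.2×0.7 + 9.790×1.70 = 28.68 kPa.
σ'_h = K_a σ'_v = 0.3540 × 28.68 = 10.15 kPa; u = γ_w × 1.70 = 16.68 kPa.
Total σ_h = 10.15 + 16.68 = 26.83 kPa.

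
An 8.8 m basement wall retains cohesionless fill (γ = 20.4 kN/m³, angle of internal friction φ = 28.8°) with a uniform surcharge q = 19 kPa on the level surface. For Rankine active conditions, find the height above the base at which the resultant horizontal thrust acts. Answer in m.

3.19 m

K_a = 0.3498.
Triangular part P₁ = ½K_aγH² = 276.3 at H/3 = 2.933 m; rectangular part P₂ = K_a q H = 58.48 at H/2 = 4.400 m.
ȳ = (P₁·2.933 + P₂·4.400)/(P₁+P₂) = 3.190 m.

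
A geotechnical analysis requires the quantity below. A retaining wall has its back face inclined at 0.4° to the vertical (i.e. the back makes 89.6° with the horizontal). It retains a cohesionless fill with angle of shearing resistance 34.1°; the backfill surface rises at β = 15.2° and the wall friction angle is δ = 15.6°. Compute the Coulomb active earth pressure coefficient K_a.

0.313

K_a = sin²(α+φ) / [sin²α · sin(α−δ) · (1 + √{sin(φ+δ)sin(φ−β) / (sin(α−δ)sin(α+β))})²].
With α = 89.6°, φ = 34.1°, δ = 15.6°, β = 15.2°: K_a = 0.3135.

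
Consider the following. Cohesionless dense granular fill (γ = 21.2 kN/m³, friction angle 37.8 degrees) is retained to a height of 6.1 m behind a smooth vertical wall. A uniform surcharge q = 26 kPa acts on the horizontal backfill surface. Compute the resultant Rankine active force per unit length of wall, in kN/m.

K_a = tan²(45° − φ/2) = 0.2400.
Soil triangle: ½ K_a γ H² = 0.5×0.2400×21.2×6.1² = 94.66 kN/m.
Surcharge rectangle: K_a q H = 0.2400×26×6.1 = 38.06 kN/m.
Total = 94.66 + 38.06 = 132.7 kN/m.

133 kN/m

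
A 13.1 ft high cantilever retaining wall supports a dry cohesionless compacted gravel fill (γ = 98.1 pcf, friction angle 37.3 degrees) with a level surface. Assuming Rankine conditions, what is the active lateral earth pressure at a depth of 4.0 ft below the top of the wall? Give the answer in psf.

K_a = (1 − sin φ)/(1 + sin φ) = 0.2453.
σ_h = K_a γ z = 0.2453 × 98.1 × 4.0 = 96.27 psf.

96.3 psf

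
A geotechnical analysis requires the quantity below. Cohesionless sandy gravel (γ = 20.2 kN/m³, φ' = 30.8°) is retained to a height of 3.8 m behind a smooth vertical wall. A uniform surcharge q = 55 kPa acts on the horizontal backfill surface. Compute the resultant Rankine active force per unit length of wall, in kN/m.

115 kN/m

K_a = tan²(45° − φ/2) = 0.3227.
Soil triangle: ½ K_a γ H² = 0.5×0.3227×20.2×3.8² = 47.07 kN/m.
Surcharge rectangle: K_a q H = 0.3227×55×3.8 = 67.45 kN/m.
Total = 47.07 + 67.45 = 114.5 kN/m.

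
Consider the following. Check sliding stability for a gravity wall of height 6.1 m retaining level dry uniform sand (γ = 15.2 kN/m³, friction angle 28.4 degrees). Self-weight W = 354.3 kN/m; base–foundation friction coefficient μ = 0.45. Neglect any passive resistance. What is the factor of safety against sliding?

K_a = tan²(45° − 28.4°/2) = 0.3554.
P_a = ½K_aγH² = 0.5×0.3554×15.2×6.1² = 100.5 kN/m, acting at H/3 = 2.033 m above the base.
FS_sliding = μW / P_a = 0.45×354.3 / 100.5 = 1.587.

1.59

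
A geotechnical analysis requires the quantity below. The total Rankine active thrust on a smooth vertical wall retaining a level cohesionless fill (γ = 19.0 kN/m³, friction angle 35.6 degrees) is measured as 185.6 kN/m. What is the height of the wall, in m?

8.60 m

K_a = 0.2641. P_a = ½ K_a γ H² ⇒ H = √(2P_a/(K_a γ)).
H = √(2×185.6/(0.2641×19.0)) = 8.600 m.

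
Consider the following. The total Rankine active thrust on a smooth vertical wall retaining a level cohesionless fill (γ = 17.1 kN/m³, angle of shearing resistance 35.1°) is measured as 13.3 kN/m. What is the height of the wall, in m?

K_a = 0.2698. P_a = ½ K_a γ H² ⇒ H = √(2P_a/(K_a γ)).
H = √(2×13.3/(0.2698×17.1)) = 2.401 m.

2.40 m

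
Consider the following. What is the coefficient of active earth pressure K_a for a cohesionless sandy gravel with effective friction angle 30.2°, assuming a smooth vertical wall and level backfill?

0.331

K_a = (1 − sin φ)/(1 + sin φ) = (1 − sin 30.2°)/(1 + sin 30.2°) = 0.3307.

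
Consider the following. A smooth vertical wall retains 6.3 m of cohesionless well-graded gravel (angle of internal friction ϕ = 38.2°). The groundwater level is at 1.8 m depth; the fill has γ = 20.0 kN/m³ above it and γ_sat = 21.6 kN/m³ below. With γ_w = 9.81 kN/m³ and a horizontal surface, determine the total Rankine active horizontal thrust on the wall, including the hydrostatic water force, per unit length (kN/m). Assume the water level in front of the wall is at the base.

173 kN/m

K_a = tan²(45° − φ/2) = 0.2358.
γ' = 21.6 − 9.81 = 11.79 kN/m³. Depth below WT = 4.5 m.
σ'_h at WT = K_a γ d_w = 8.488 kPa; at base = 8.488 + K_a γ' × 4.5 = 21.00 kPa.
P₁ (0–1.8 m) = ½×8.488×1.8 = 7.639. P₂ (1.8–6.3 m) = ½(8.488+21.00)×4.5 = 66.34.
P_w = ½ γ_w h₂² = 0.5×9.81×4.5² = 99.33. Total = 7.639+66.34+99.33 = 173.3 kN/m.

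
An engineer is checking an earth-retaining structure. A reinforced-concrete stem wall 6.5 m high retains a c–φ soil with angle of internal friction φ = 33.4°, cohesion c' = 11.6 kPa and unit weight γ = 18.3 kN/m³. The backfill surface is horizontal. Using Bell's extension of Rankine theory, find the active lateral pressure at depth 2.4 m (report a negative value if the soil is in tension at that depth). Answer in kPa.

0.241 kPa

K_a = (1 − sin φ)/(1 + sin φ) = 0.2899.
σ_a = K_a γ z − 2c√K_a = 0.2899×18.3×2.4 − 2×11.6×0.5384 = 0.2415 kPa.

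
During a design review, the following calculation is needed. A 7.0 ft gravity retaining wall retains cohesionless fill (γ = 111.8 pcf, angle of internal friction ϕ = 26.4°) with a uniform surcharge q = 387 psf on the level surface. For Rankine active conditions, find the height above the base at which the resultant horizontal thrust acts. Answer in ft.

K_a = 0.3844.
Triangular part P₁ = ½K_aγH² = 1053 at H/3 = 2.333 ft; rectangular part P₂ = K_a q H = 1041 at H/2 = 3.500 ft.
ȳ = (P₁·2.333 + P₂·3.500)/(P₁+P₂) = 2.913 ft.

2.91 ft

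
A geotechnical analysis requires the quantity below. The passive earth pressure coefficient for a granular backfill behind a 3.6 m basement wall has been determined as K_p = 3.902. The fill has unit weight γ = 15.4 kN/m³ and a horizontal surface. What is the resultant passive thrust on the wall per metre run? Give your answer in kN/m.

389 kN/m

P = ½ K_p γ H² = 0.5 × 3.902 × 15.4 × 3.6² = 389.4 kN/m.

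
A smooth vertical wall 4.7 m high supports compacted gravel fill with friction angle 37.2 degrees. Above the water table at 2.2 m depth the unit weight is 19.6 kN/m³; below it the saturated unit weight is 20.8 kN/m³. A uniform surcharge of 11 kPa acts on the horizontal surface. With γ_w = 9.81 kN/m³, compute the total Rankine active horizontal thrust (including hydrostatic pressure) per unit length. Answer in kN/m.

90.1 kN/m

K_a = tan²(45° − φ/2) = 0.2464.
γ' = 20.8 − 9.81 = 10.99 kN/m³. h₂ = H − d_w = 2.5 m.
σ'_h: at surface K_a·q = 2.711; at WT K_a(q+γd_w) = 13.34; at base K_a(q+γd_w+γ'h₂) = 20.11 kPa.
P₁ = ½(2.711+13.34)×2.2 = 17.65; P₂ = ½(13.34+20.11)×2.5 = 41.80; P_w = ½γ_w h₂² = 30.66.
Total = 17.65+41.80+30.66 = 90.11 kN/m.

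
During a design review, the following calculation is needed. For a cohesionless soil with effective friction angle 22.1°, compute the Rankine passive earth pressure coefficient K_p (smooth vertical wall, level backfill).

2.21

K_p = (1 + sin φ)/(1 − sin φ) = tan²(45° + 22.1°/2) = 2.206.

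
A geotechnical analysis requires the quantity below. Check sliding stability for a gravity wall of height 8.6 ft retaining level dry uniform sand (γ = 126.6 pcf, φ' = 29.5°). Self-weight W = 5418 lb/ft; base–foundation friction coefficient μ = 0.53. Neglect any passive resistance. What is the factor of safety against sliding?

K_a = tan²(45° − 29.5°/2) = 0.3401.
P_a = ½K_aγH² = 0.5×0.3401×126.6×8.6² = 1592 lb/ft, acting at H/3 = 2.867 ft above the base.
FS_sliding = μW / P_a = 0.53×5418 / 1592 = 1.803.

1.80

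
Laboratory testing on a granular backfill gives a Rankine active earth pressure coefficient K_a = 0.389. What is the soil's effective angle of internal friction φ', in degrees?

K_a = tan²(45° − φ/2) ⇒ 45° − φ/2 = arctan(√0.389) = 31.95°.
φ = 2(45° − 31.95°) = 26.10°.

26.1°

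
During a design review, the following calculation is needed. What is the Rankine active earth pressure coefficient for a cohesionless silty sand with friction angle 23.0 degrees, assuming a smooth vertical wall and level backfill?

K_a = tan²(45° − φ/2) = tan²(33.50°) = 0.4381.

0.438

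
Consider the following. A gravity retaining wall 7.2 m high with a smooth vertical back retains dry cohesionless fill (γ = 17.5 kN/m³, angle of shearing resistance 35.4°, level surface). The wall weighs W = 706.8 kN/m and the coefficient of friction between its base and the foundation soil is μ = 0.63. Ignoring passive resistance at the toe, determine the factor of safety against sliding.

3.68

K_a = tan²(45° − 35.4°/2) = 0.2664.
P_a = ½K_aγH² = 0.5×0.2664×17.5×7.2² = 120.8 kN/m, acting at H/3 = 2.400 m above the base.
FS_sliding = μW / P_a = 0.63×706.8 / 120.8 = 3.685.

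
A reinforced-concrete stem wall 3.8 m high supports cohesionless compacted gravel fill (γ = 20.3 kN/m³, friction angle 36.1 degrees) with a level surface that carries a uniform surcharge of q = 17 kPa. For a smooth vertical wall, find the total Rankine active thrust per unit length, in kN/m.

54.6 kN/m

K_a = tan²(45° − φ/2) = 0.2585.
Soil triangle: ½ K_a γ H² = 0.5×0.2585×20.3×3.8² = 37.89 kN/m.
Surcharge rectangle: K_a q H = 0.2585×17×3.8 = 16.70 kN/m.
Total = 37.89 + 16.70 = 54.59 kN/m.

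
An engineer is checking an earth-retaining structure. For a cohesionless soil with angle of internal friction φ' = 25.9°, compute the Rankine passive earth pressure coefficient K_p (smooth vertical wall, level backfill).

2.55

K_p = (1 + sin φ)/(1 − sin φ) = tan²(45° + 25.9°/2) = 2.551.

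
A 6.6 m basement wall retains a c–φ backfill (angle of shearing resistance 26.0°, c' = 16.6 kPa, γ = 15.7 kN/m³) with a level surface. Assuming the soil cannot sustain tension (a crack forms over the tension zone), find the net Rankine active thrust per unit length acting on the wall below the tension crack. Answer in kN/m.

31.7 kN/m

K_a = 0.3905; √K_a = 0.6249.
Tension-crack depth z_c = 2c/(γ√K_a) = 2×16.6/(15.7×0.6249) = 3.384 m.
σ_a at base = K_a γ H − 2c√K_a = 0.3905×15.7×6.6 − 2×16.6×0.6249 = 19.71 kPa.
P_a = ½ × 19.71 × (H − z_c) = 0.5×19.71×3.216 = 31.70 kN/m.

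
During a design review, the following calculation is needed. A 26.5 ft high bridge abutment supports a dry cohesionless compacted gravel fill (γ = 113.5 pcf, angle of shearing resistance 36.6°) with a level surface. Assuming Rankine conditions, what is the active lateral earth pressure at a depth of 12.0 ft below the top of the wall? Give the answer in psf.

345 psf

K_a = (1 − sin φ)/(1 + sin φ) = 0.2530.
σ_h = K_a γ z = 0.2530 × 113.5 × 12.0 = 344.5 psf.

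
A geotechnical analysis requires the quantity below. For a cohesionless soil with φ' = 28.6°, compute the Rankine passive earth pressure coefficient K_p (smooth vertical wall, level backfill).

2.84

K_p = (1 + sin φ)/(1 − sin φ) = tan²(45° + 28.6°/2) = 2.837.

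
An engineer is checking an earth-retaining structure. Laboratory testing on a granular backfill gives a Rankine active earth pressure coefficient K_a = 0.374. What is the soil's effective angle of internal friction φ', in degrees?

K_a = tan²(45° − φ/2) ⇒ 45° − φ/2 = arctan(√0.374) = 31.45°.
φ = 2(45° − 31.45°) = 27.10°.

27.1°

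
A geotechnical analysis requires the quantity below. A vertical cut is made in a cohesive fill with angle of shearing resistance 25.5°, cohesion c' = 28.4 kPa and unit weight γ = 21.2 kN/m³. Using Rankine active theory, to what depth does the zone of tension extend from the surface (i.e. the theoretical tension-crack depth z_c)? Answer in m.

4.25 m

K_a = tan²(45° − 25.5°/2) = 0.3981; √K_a = 0.6310.
The active pressure is zero where K_a γ z = 2c√K_a, so z_c = 2c/(γ√K_a) = 2×28.4/(21.2×0.6310) = 4.246 m.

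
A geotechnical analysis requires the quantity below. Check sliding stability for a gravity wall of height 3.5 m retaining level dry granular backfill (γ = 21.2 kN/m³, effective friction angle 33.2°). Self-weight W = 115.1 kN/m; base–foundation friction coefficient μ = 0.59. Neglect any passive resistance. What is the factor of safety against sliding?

K_a = tan²(45° − 33.2°/2) = 0.2924.
P_a = ½K_aγH² = 0.5×0.2924×21.2×3.5² = 37.96 kN/m, acting at H/3 = 1.167 m above the base.
FS_sliding = μW / P_a = 0.59×115.1 / 37.96 = 1.789.

1.79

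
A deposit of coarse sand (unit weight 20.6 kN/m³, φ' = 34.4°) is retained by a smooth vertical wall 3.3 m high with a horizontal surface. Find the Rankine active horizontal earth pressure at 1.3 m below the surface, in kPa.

K_a = (1 − sin φ)/(1 + sin φ) = 0.2780.
σ_h = K_a γ z = 0.2780 × 20.6 × 1.3 = 7.444 kPa.

7.44 kPa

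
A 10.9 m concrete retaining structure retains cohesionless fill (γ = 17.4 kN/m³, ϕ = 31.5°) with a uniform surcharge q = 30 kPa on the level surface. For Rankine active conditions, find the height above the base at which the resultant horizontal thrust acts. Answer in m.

4.07 m

K_a = 0.3136.
Triangular part P₁ = ½K_aγH² = 324.2 at H/3 = 3.633 m; rectangular part P₂ = K_a q H = 102.6 at H/2 = 5.450 m.
ȳ = (P₁·3.633 + P₂·5.450)/(P₁+P₂) = 4.070 m.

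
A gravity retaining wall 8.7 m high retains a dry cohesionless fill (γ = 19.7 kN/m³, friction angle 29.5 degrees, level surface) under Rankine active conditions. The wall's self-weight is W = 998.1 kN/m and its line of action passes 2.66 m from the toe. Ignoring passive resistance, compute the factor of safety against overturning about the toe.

3.61

K_a = tan²(45° − 29.5°/2) = 0.3401.
P_a = ½K_aγH² = 0.5×0.3401×19.7×8.7² = 253.6 kN/m, acting at H/3 = 2.900 m above the base.
Overturning moment M_o = P_a × H/3 = 253.6 × 2.900 = 735.3.
Resisting moment M_r = W × 2.66 = 998.1 × 2.66 = 2655.
FS_overturning = M_r/M_o = 2655/735.3 = 3.611.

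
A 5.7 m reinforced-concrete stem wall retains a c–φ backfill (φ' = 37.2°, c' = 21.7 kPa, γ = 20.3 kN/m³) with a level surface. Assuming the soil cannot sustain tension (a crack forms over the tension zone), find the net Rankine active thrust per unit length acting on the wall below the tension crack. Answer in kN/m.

K_a = 0.2464; √K_a = 0.4964.
Tension-crack depth z_c = 2c/(γ√K_a) = 2×21.7/(20.3×0.4964) = 4.307 m.
σ_a at base = K_a γ H − 2c√K_a = 0.2464×20.3×5.7 − 2×21.7×0.4964 = 6.969 kPa.
P_a = ½ × 6.969 × (H − z_c) = 0.5×6.969×1.393 = 4.854 kN/m.

4.85 kN/m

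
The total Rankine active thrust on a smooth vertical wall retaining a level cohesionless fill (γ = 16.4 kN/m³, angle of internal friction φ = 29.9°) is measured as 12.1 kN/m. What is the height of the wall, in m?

K_a = 0.3347. P_a = ½ K_a γ H² ⇒ H = √(2P_a/(K_a γ)).
H = √(2×12.1/(0.3347×16.4)) = 2.100 m.

2.10 m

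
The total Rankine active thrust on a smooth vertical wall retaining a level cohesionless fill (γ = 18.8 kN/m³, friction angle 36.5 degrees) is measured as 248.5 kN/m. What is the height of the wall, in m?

10.2 m

K_a = 0.2541. P_a = ½ K_a γ H² ⇒ H = √(2P_a/(K_a γ)).
H = √(2×248.5/(0.2541×18.8)) = 10.20 m.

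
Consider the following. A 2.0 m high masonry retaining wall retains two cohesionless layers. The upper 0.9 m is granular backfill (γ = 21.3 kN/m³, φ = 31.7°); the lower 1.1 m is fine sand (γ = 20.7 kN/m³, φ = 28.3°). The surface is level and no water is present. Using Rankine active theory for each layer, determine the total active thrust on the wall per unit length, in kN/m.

14.7 kN/m

K_a1 = tan²(45°−31.7°/2) = 0.3111; K_a2 = tan²(45°−28.3°/2) = 0.3568.
Layer 1: σ at base = K_a1 γ₁ h₁ = 5.963 kPa; P₁ = ½×5.963×0.9 = 2.683.
Layer 2: σ_v at top = γ₁h₁ = 19.17; σ_h top = K_a2×19.17 = 6.839; σ_h base = K_a2×(19.17+20.7×1.1) = 14.96.
P₂ = ½(6.839+14.96)×1.1 = 11.99. Total P_a = 2.683+11.99 = 14.67 kN/m.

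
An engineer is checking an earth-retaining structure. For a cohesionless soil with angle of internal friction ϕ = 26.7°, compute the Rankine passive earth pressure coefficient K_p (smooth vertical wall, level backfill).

2.63

K_p = (1 + sin φ)/(1 − sin φ) = tan²(45° + 26.7°/2) = 2.632.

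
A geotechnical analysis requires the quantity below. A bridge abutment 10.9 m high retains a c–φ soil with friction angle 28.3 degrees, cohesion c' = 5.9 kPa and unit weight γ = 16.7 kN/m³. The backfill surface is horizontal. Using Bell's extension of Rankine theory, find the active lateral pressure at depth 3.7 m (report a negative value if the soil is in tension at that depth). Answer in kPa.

15.0 kPa

K_a = (1 − sin φ)/(1 + sin φ) = 0.3568.
σ_a = K_a γ z − 2c√K_a = 0.3568×16.7×3.7 − 2×5.9×0.5973 = 15.00 kPa.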